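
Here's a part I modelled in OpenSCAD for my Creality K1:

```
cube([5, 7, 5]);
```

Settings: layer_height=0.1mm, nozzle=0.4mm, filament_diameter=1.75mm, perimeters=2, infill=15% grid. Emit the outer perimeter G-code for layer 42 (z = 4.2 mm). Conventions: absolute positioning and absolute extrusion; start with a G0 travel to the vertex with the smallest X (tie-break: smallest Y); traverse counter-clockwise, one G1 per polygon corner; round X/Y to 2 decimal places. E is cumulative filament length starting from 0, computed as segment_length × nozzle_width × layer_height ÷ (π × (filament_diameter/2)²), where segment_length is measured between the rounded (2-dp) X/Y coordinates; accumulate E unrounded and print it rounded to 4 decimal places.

G0 X0.00 Y0.00 Z4.20
G1 X5.00 Y0.00 E0.0832
G1 X5.00 Y7.00 E0.1996
G1 X0.00 Y7.00 E0.2827
G1 X0.00 Y0.00 E0.3991

At z = 4.2 mm: the cube (footprint 5×7) is included at this height. The outline is a single polygon with 4 vertices. Extrusion per mm of travel: 0.4 × 0.1 / (π × 0.875²) = 0.016630. Accumulating E over each segment gives final E = 0.3991.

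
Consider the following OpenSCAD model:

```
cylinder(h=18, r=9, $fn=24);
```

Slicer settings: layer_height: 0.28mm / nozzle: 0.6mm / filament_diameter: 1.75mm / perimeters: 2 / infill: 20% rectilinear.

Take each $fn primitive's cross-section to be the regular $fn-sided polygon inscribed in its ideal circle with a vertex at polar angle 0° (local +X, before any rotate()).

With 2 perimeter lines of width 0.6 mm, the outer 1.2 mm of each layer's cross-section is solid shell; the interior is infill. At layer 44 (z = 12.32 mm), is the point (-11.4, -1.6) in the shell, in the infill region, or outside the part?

outside

At z = 12.32 mm: the cylinder: section is a regular 24-gon, circumradius r=9. Overall, the cross-section is a single solid region. The nearest boundary edge runs (-9.00, 0.00)→(-8.69, -2.33); distance from the point to it = 2.59 mm. The point is not inside any of the regions above, so it lies outside the cross-section (2.59 mm from the nearest boundary).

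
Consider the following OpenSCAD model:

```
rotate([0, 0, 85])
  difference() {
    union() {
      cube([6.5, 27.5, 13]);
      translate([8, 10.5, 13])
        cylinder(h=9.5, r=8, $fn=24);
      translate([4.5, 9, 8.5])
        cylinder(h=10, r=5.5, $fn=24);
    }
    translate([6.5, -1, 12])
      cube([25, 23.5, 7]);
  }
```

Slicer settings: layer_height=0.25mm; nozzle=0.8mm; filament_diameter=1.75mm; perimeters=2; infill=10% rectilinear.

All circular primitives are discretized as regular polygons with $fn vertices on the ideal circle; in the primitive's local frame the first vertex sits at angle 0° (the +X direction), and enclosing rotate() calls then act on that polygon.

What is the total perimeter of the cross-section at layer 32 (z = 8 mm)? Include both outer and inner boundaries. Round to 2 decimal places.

At z = 8 mm: the cube is present — its section is the full 6.5×27.5 rectangle (perimeter 68.00 mm); the cylinder at (8, 10.5) does not reach this height (z outside [13, 22.5]); the cylinder at (4.5, 9) is not intersected at this z (z outside [8.5, 18.5]); Merging all regions: only the 6.5×27.5 cube is present, so the union is just that shape — boundary = 68.00 mm; the cube at (6.5, -1) is not intersected at this z (z outside [12, 19]); Taking the first minus the rest: none of the subtracted shapes is present at this height, so the result so far is unchanged — boundary = 68.00 mm; (rotated 85° about Z; rotation is an isometry so areas/perimeters/island counts are preserved). Overall, the cross-section is a single solid region. Total boundary length (outer) = 68.00 mm.

68.00 mm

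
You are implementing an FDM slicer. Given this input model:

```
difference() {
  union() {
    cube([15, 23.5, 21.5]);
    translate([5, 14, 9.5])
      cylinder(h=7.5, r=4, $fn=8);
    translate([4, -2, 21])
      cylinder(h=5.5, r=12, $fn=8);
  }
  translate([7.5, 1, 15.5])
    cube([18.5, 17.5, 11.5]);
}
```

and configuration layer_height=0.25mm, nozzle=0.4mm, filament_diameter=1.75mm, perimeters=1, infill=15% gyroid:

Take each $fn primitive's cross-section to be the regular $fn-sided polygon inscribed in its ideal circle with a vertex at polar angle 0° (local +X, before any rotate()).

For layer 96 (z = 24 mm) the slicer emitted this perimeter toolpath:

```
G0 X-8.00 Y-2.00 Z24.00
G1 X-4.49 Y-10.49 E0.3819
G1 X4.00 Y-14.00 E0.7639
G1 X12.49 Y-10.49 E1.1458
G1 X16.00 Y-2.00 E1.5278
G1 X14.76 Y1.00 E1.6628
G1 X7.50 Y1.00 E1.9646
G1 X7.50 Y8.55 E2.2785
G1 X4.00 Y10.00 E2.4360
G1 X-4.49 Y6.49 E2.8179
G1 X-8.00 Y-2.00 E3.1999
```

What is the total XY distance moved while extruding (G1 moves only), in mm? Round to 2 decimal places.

Sum the Euclidean lengths of each G1 segment: total = 76.97 mm.

76.97 mm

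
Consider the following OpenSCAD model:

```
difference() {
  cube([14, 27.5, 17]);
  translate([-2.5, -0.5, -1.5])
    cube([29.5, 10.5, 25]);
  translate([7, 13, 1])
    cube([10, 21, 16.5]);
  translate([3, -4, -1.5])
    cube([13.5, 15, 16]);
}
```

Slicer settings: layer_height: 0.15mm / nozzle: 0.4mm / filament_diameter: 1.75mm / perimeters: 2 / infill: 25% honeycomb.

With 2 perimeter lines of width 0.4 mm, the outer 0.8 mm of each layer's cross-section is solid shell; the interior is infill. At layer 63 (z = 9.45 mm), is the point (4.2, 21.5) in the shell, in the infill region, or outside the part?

At z = 9.45 mm: the 14×27.5 cube contributes its full rectangle; the 29.5×10.5 cube at (-2.5, -0.5) contributes its full rectangle; the cube at (7, 13) is present — its section is the full 10×21 rectangle; the cube at (3, -4) (footprint 13.5×15) is included at this height; Subtracting the remaining from the first: starting from the 14×27.5 cube, the 29.5×10.5 cube at (-2.5, -0.5) partially overlaps it — only the 140.00 mm² overlap (of its 309.75 mm²) is removed, clipping the outline; the 10×21 cube at (7, 13) partially overlaps it — only the 101.50 mm² overlap (of its 210.00 mm²) is removed, clipping the outline; the 13.5×15 cube at (3, -4) partially overlaps it — only the 11.00 mm² overlap (of its 202.50 mm²) is removed, clipping the outline — 1 connected region. Overall, the cross-section is a single solid region. The nearest boundary edge runs (7.00, 27.50)→(7.00, 13.00); distance from the point to it = 2.80 mm. The point is inside the cross-section and 2.80 mm from the nearest boundary — more than the 0.8 mm shell width (2 × 0.4), so it's in the infill interior.

infill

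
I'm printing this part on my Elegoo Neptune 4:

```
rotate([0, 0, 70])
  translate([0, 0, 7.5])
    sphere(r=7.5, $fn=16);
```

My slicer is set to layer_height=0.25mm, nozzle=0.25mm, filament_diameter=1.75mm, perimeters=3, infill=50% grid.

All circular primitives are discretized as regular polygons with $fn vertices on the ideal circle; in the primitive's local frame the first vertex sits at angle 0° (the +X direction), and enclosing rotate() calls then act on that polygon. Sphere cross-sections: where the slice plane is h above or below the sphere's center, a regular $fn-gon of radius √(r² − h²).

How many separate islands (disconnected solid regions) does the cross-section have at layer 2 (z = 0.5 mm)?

1

At z = 0.5 mm: the r=7.5 sphere contributes a regular 16-gon of circumradius √(7.5²−7²) = 2.693; (rotated 70° about Z; rotation is an isometry so areas/perimeters/island counts are preserved). Overall, the cross-section is a single solid region. Island count = 1.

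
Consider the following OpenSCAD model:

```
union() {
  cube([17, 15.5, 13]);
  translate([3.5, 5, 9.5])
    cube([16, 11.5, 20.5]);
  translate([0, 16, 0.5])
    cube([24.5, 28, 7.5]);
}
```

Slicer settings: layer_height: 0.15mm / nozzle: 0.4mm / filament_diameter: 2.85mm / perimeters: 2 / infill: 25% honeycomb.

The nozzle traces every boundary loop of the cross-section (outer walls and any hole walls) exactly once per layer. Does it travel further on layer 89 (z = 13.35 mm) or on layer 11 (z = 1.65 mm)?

layer 11 (z = 1.65 mm)

Layer 89 (z = 13.35): the cube does not reach this height (z outside [0, 13]); the 16×11.5 cube at (3.5, 5) contributes its full rectangle (perimeter 55.00 mm); the cube at (0, 16) does not reach this height (z outside [0.5, 8]); Merging all regions: only the 16×11.5 cube at (3.5, 5) is present, so the union is just that shape — boundary = 55.00 mm. So its perimeter = 55.00 mm. Layer 11 (z = 1.65): the cube (footprint 17×15.5) is included at this height (perimeter 65.00 mm); the cube at (3.5, 5) does not reach this height (z outside [9.5, 30]); the cube at (0, 16) (footprint 24.5×28) is included at this height (perimeter 105.00 mm); Taking the union: the 2 present regions are separate (no shared area or edge), so areas and boundary lengths simply add and each stays a separate island — boundary = 170.00 mm. So its perimeter = 170.00 mm. Layer 11 is larger (170.00 vs 55.00 mm).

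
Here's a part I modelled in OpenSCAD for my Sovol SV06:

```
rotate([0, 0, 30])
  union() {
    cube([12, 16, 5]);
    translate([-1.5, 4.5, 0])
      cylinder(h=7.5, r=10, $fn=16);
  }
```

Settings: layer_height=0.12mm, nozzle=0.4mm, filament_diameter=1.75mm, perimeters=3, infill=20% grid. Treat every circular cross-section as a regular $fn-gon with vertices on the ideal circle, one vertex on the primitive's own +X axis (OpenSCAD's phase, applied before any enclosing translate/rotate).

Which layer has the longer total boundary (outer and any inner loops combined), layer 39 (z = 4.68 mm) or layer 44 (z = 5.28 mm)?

layer 39 (z = 4.68 mm)

Layer 39 (z = 4.68): the cube (footprint 12×16) is included at this height (perimeter 56.00 mm); the r=10 cylinder at (-1.5, 4.5) contributes a regular 16-gon of circumradius 10 (perimeter = 2·16·10.000·sin(180°/16) = 62.43 mm); Merging all regions: the regions partially overlap (shared area 97.89 mm²), so the edge portions inside another operand are dropped and the merged outline is re-measured after clipping — boundary = 78.15 mm; (rotated 30° about Z; rotation is an isometry so areas/perimeters/island counts are preserved). So its perimeter = 78.15 mm. Layer 44 (z = 5.28): the cube is not intersected at this z (z outside [0, 5]); the r=10 cylinder at (-1.5, 4.5) gives a regular 16-gon of circumradius 10 (constant along its height) (perimeter = 2·16·10.000·sin(180°/16) = 62.43 mm); Merging all regions: only the r=10 cylinder at (-1.5, 4.5) is present, so the union is just that shape — boundary = 62.43 mm; (whole slice rotated 30° about Z — lengths, areas and connectivity unchanged). So its perimeter = 62.43 mm. Layer 39 is larger (78.15 vs 62.43 mm).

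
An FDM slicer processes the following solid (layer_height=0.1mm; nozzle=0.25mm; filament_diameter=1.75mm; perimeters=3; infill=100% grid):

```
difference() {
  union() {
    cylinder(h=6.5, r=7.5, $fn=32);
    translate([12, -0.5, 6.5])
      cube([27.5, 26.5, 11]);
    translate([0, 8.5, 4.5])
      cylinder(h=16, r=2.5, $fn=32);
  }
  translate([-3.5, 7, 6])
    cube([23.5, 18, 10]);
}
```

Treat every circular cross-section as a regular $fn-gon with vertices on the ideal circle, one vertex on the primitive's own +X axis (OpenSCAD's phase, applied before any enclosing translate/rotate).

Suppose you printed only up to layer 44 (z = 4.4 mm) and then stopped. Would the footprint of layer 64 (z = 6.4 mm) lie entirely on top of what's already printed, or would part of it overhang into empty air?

entirely on top

Compare the two slices. At z = 4.4: the r=7.5 cylinder gives a regular 32-gon of circumradius 7.5 (constant along its height) (area = (32/2)·7.500²·sin(360°/32) = 175.58 mm²); the cube at (12, -0.5) does not reach this height (z outside [6.5, 17.5]); the cylinder at (0, 8.5) is not intersected at this z (z outside [4.5, 20.5]); Combining (union): only the r=7.5 cylinder is present, so the union is just that shape — area = 175.58 mm²; the cube at (-3.5, 7) is absent (z outside [6, 16]); Subtracting the remaining from the first: none of the subtracted shapes is present at this height, so the result so far is unchanged — area = 175.58 mm². At z = 6.4: the r=7.5 cylinder gives a regular 32-gon of circumradius 7.5 (constant along its height) (area = (32/2)·7.500²·sin(360°/32) = 175.58 mm²); the cube at (12, -0.5) is absent (z outside [6.5, 17.5]); the r=2.5 cylinder at (0, 8.5) contributes a regular 32-gon of circumradius 2.5 (area = (32/2)·2.500²·sin(360°/32) = 19.51 mm²); Merging all regions: the regions partially overlap — summed areas 195.09 mm² minus the doubly-counted overlap 4.32 mm² gives 190.77 mm² — area = 190.77 mm²; the cube at (-3.5, 7) is present — its section is the full 23.5×18 rectangle (area 423.00 mm²); Taking the first minus the rest: starting from the result so far (190.77 mm²), the 23.5×18 cube at (-3.5, 7) partially overlaps it — only the 16.85 mm² overlap (of its 423.00 mm²) is removed, clipping the outline — area = 173.91 mm². Checking containment: the cross-section at z = 6.4 is a subset of the cross-section at z = 4.4.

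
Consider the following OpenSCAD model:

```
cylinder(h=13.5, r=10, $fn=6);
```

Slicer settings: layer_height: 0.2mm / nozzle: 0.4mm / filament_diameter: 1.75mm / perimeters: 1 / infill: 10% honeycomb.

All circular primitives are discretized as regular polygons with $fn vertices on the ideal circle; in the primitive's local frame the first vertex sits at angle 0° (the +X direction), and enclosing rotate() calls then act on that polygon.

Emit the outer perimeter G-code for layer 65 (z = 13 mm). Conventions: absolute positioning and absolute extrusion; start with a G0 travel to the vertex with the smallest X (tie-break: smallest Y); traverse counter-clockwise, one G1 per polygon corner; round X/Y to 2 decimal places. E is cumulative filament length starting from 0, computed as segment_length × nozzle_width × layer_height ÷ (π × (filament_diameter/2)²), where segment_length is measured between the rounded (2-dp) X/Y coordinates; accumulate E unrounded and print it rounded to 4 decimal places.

At z = 13 mm: the r=10 cylinder contributes a regular 6-gon of circumradius 10. The outline is a single polygon with 6 vertices. Extrusion per mm of travel: 0.4 × 0.2 / (π × 0.875²) = 0.033260. Accumulating E over each segment gives final E = 1.9956.

G0 X-10.00 Y0.00 Z13.00
G1 X-5.00 Y-8.66 E0.3326
G1 X5.00 Y-8.66 E0.6652
G1 X10.00 Y0.00 E0.9978
G1 X5.00 Y8.66 E1.3304
G1 X-5.00 Y8.66 E1.6630
G1 X-10.00 Y0.00 E1.9956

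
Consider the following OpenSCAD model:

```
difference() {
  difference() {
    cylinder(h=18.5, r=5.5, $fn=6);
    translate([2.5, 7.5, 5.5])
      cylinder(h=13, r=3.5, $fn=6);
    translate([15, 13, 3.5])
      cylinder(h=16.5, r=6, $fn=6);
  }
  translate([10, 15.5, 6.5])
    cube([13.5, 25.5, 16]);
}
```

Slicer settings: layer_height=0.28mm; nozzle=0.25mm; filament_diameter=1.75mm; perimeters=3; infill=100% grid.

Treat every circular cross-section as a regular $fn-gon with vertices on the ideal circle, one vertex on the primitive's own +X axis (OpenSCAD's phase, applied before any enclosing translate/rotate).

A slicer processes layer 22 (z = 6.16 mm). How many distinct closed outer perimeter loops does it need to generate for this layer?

1

At z = 6.16 mm: the r=5.5 cylinder gives a regular 6-gon of circumradius 5.5 (constant along its height); the r=3.5 cylinder at (2.5, 7.5) gives a regular 6-gon of circumradius 3.5 (constant along its height); the r=6 cylinder at (15, 13) gives a regular 6-gon of circumradius 6 (constant along its height); After the difference (first − rest): starting from the r=5.5 cylinder, the r=3.5 cylinder at (2.5, 7.5) partially overlaps it — only the 0.64 mm² overlap (of its 31.83 mm²) is removed, clipping the outline; the r=6 cylinder at (15, 13) misses the remaining region (no effect) — 1 connected region; the cube at (10, 15.5) is absent (z outside [6.5, 22.5]); Subtracting the remaining from the first: none of the subtracted shapes is present at this height, so the result so far is unchanged — 1 connected region. The result has 1 disconnected region.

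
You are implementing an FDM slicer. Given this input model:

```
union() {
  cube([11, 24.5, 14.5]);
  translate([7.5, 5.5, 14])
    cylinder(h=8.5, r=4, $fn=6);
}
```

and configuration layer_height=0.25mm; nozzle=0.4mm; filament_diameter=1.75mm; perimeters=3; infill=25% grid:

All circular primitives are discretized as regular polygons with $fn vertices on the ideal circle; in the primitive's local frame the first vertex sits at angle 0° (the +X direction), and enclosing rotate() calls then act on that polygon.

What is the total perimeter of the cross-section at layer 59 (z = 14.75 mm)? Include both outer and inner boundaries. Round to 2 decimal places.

At z = 14.75 mm: the cube does not reach this height (z outside [0, 14.5]); the r=4 cylinder at (7.5, 5.5) contributes a regular 6-gon of circumradius 4 (perimeter = 2·6·4.000·sin(180°/6) = 24.00 mm); Combining (union): only the r=4 cylinder at (7.5, 5.5) is present, so the union is just that shape — boundary = 24.00 mm. Overall, the cross-section is a single solid region. Total boundary length (outer) = 24.00 mm.

24.00 mm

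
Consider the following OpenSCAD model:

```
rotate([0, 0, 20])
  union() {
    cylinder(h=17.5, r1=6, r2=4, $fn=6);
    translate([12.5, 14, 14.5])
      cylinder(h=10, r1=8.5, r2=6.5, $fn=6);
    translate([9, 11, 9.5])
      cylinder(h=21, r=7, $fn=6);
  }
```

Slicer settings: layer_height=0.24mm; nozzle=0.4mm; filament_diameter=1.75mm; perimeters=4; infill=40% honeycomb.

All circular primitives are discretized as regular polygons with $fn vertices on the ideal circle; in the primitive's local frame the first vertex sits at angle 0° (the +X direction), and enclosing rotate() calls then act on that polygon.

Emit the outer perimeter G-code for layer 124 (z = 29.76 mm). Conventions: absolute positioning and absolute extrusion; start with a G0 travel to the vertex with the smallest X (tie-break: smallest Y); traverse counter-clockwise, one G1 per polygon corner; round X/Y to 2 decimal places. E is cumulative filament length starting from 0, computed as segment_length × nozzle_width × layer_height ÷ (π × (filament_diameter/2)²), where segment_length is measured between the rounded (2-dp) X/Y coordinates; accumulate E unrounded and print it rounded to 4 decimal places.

At z = 29.76 mm: the cone is not intersected at this z (z outside [0, 17.5]); the cone at (12.5, 14) does not reach this height (z outside [14.5, 24.5]); the r=7 cylinder at (9, 11) gives a regular 6-gon of circumradius 7 (constant along its height); Merging all regions: only the r=7 cylinder at (9, 11) is present, so the union is just that shape — 1 connected region; (rotated 20° about Z; rotation is an isometry so areas/perimeters/island counts are preserved). The outline is a single polygon with 6 vertices. Extrusion per mm of travel: 0.4 × 0.24 / (π × 0.875²) = 0.039912. Accumulating E over each segment gives final E = 1.6762.

G0 X-1.88 Y11.02 Z29.76
G1 X3.48 Y6.52 E0.2793
G1 X10.06 Y8.92 E0.5589
G1 X11.27 Y15.81 E0.8381
G1 X5.91 Y20.31 E1.1174
G1 X-0.67 Y17.91 E1.3969
G1 X-1.88 Y11.02 E1.6762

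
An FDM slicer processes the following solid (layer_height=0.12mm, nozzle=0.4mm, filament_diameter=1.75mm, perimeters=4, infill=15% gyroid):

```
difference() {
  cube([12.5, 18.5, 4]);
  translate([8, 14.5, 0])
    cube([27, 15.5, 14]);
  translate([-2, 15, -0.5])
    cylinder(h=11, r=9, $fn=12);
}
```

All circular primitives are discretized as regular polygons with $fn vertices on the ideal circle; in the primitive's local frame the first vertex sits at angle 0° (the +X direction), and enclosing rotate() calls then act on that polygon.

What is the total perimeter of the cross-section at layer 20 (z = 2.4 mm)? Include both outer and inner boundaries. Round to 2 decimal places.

At z = 2.4 mm: the cube is present — its section is the full 12.5×18.5 rectangle (perimeter 62.00 mm); the cube at (8, 14.5) (footprint 27×15.5) is included at this height (perimeter 85.00 mm); the r=9 cylinder at (-2, 15) gives a regular 12-gon of circumradius 9 (constant along its height) (perimeter = 2·12·9.000·sin(180°/12) = 55.90 mm); After the difference (first − rest): starting from the 12.5×18.5 cube, the 27×15.5 cube at (8, 14.5) partially overlaps it — only the 18.00 mm² overlap (of its 418.50 mm²) is removed, clipping the outline; the r=9 cylinder at (-2, 15) partially overlaps it — only the 66.14 mm² overlap (of its 243.00 mm²) is removed, clipping the outline — boundary = 59.50 mm. Overall, the cross-section is a single solid region. Total boundary length (outer) = 59.50 mm.

59.50 mm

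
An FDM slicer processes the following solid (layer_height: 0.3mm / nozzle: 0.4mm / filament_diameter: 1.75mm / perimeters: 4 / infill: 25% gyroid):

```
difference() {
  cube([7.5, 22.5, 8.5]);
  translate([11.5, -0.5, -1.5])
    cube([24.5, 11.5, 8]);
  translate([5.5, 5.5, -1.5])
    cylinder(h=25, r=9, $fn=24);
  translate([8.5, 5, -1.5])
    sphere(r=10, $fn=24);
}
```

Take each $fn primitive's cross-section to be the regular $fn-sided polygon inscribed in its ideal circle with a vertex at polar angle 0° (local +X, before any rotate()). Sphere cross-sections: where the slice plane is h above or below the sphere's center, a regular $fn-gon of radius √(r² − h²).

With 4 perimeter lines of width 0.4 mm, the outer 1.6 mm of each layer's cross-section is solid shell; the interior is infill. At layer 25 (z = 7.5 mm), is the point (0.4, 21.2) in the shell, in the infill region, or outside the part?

At z = 7.5 mm: the cube (footprint 7.5×22.5) is included at this height; the cube at (11.5, -0.5) does not reach this height (z outside [-1.5, 6.5]); the cylinder at (5.5, 5.5): section is a regular 24-gon, circumradius r=9; the r=10 sphere at (8.5, 5) contributes a regular 24-gon of circumradius √(10²−9²) = 4.359; Taking the first minus the rest: starting from the 7.5×22.5 cube, the r=9 cylinder at (5.5, 5.5) partially overlaps it — only the 104.90 mm² overlap (of its 251.57 mm²) is removed, clipping the outline; the r=10 sphere at (8.5, 5) misses the remaining region (no effect) — 1 connected region. Overall, the cross-section is a single solid region. The nearest boundary edge runs (0.00, 12.53)→(0.00, 22.50); distance from the point to it = 0.40 mm. The point is inside the cross-section, 0.40 mm from the nearest boundary — within the 1.6 mm shell band (4 × 0.4).

shell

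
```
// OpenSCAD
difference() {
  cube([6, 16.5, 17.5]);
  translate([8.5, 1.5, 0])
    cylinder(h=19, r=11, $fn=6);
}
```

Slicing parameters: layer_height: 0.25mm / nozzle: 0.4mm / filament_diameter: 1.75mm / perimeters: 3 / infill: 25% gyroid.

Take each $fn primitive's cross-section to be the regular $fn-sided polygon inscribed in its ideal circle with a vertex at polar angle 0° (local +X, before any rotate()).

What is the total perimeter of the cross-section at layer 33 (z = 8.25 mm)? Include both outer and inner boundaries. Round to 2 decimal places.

31.14 mm

At z = 8.25 mm: the cube (footprint 6×16.5) is included at this height (perimeter 45.00 mm); the r=11 cylinder at (8.5, 1.5) contributes a regular 6-gon of circumradius 11 (perimeter = 2·6·11.000·sin(180°/6) = 66.00 mm); Subtracting the remaining from the first: starting from the 6×16.5 cube, the r=11 cylinder at (8.5, 1.5) partially overlaps it — only the 58.36 mm² overlap (of its 314.37 mm²) is removed, clipping the outline — boundary = 31.14 mm. Overall, the cross-section is a single solid region. Total boundary length (outer) = 31.14 mm.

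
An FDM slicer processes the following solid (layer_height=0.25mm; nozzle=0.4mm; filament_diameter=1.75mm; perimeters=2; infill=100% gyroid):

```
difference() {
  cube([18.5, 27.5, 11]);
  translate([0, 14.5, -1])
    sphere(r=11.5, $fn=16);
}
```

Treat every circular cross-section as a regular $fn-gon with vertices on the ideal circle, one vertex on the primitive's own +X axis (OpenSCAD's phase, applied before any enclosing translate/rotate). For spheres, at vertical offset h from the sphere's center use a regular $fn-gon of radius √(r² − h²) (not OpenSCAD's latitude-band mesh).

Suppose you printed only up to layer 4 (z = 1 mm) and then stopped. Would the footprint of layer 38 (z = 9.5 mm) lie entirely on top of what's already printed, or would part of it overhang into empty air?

Compare the two slices. At z = 1: the cube (footprint 18.5×27.5) is included at this height (area 508.75 mm²); the r=11.5 sphere at (0, 14.5) contributes a regular 16-gon of circumradius √(11.5²−2²) = 11.325 (area = (16/2)·11.325²·sin(360°/16) = 392.63 mm²); After the difference (first − rest): starting from the 18.5×27.5 cube (508.75 mm²), the r=11.5 sphere at (0, 14.5) partially overlaps it — only the 196.32 mm² overlap (of its 392.63 mm²) is removed, clipping the outline — area = 312.43 mm². At z = 9.5: the 18.5×27.5 cube contributes its full rectangle (area 508.75 mm²); the r=11.5 sphere at (0, 14.5) slices to a regular 16-gon of circumradius 4.690 (√(r²−h²) with h=10.5 from center) (area = (16/2)·4.690²·sin(360°/16) = 67.35 mm²); Taking the first minus the rest: starting from the 18.5×27.5 cube (508.75 mm²), the r=11.5 sphere at (0, 14.5) partially overlaps it — only the 33.68 mm² overlap (of its 67.35 mm²) is removed, clipping the outline — area = 475.07 mm². Checking containment: at z = 9.5 the cross-section extends beyond the z = 1 cross-section by about 162.64 mm².

part overhangs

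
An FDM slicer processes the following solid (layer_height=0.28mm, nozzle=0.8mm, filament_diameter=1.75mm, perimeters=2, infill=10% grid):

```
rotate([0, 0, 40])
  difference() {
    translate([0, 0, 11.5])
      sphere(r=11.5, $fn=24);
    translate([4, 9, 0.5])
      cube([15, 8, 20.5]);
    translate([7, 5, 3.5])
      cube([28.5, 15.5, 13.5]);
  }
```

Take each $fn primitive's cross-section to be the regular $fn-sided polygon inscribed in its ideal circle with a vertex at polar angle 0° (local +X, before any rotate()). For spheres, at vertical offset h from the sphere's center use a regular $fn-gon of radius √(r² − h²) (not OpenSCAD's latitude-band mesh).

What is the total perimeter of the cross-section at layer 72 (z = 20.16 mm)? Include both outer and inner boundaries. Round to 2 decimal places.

47.41 mm

At z = 20.16 mm: the r=11.5 sphere contributes a regular 24-gon of circumradius √(11.5²−8.66²) = 7.567 (perimeter = 2·24·7.567·sin(180°/24) = 47.41 mm); the cube at (4, 9) (footprint 15×8) is included at this height (perimeter 46.00 mm); the cube at (7, 5) does not reach this height (z outside [3.5, 17]); After the difference (first − rest): starting from the r=11.5 sphere, the 15×8 cube at (4, 9) misses the remaining region (no effect) — boundary = 47.41 mm; (rotated 40° about Z; rotation is an isometry so areas/perimeters/island counts are preserved). Overall, the cross-section is a single solid region. Total boundary length (outer) = 47.41 mm.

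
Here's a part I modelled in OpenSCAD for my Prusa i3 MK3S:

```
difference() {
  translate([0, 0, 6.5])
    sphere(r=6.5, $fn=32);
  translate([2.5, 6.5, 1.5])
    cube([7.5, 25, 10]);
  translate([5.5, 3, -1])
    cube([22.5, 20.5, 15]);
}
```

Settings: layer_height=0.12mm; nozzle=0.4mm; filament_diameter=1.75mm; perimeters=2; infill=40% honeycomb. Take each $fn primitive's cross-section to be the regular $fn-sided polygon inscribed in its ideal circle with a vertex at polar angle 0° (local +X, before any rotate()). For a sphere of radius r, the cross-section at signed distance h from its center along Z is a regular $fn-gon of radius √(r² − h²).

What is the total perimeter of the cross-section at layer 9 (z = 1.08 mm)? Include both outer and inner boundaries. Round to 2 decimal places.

22.51 mm

At z = 1.08 mm: the r=6.5 sphere contributes a regular 32-gon of circumradius √(6.5²−5.42²) = 3.588 (perimeter = 2·32·3.588·sin(180°/32) = 22.51 mm); the cube at (2.5, 6.5) does not reach this height (z outside [1.5, 11.5]); the cube at (5.5, 3) is present — its section is the full 22.5×20.5 rectangle (perimeter 86.00 mm); Subtracting the remaining from the first: starting from the r=6.5 sphere, the 22.5×20.5 cube at (5.5, 3) misses the remaining region (no effect) — boundary = 22.51 mm. Overall, the cross-section is a single solid region. Total boundary length (outer) = 22.51 mm.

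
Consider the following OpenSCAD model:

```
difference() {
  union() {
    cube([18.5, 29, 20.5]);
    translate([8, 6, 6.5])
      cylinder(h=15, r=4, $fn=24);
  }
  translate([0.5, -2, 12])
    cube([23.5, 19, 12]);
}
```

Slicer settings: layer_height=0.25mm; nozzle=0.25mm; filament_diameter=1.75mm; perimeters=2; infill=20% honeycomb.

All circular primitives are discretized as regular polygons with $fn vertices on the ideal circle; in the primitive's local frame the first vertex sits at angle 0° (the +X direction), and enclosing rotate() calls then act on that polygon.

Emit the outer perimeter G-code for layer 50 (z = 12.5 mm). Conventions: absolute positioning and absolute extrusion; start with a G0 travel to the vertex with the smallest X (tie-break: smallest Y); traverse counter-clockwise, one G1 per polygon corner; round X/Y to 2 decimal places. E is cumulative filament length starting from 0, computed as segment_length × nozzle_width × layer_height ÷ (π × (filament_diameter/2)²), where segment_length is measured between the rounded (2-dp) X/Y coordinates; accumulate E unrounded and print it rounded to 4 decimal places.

At z = 12.5 mm: the cube (footprint 18.5×29) is included at this height; the cylinder at (8, 6): section is a regular 24-gon, circumradius r=4; Taking the union: the r=4 cylinder at (8, 6) lies entirely inside the 18.5×29 cube, so the union is just the 18.5×29 cube — 1 connected region; the cube at (0.5, -2) (footprint 23.5×19) is included at this height; Taking the first minus the rest: starting from that combined region, the 23.5×19 cube at (0.5, -2) partially overlaps it — only the 306.00 mm² overlap (of its 446.50 mm²) is removed, clipping the outline — 1 connected region. The outline is a single polygon with 6 vertices. Extrusion per mm of travel: 0.25 × 0.25 / (π × 0.875²) = 0.025984. Accumulating E over each segment gives final E = 2.4685.

G0 X0.00 Y0.00 Z12.50
G1 X0.50 Y0.00 E0.0130
G1 X0.50 Y17.00 E0.4547
G1 X18.50 Y17.00 E0.9224
G1 X18.50 Y29.00 E1.2343
G1 X0.00 Y29.00 E1.7150
G1 X0.00 Y0.00 E2.4685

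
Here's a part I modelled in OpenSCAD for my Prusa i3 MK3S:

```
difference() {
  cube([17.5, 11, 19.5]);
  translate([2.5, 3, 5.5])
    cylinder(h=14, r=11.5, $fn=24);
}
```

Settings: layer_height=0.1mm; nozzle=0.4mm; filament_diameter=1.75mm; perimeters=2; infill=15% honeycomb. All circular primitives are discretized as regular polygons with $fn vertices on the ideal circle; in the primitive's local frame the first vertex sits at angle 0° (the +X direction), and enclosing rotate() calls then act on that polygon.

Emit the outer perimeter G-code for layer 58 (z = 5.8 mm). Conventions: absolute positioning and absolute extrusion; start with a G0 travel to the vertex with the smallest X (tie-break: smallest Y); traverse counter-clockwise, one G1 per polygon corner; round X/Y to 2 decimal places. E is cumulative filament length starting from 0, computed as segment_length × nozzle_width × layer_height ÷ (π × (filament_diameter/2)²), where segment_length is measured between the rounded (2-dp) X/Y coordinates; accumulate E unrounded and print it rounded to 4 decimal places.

At z = 5.8 mm: the 17.5×11 cube contributes its full rectangle; the cylinder at (2.5, 3): section is a regular 24-gon, circumradius r=11.5; Taking the first minus the rest: starting from the 17.5×11 cube, the r=11.5 cylinder at (2.5, 3) partially overlaps it — only the 144.74 mm² overlap (of its 410.75 mm²) is removed, clipping the outline — 1 connected region. The outline is a single polygon with 8 vertices. Extrusion per mm of travel: 0.4 × 0.1 / (π × 0.875²) = 0.016630. Accumulating E over each segment gives final E = 0.5578.

G0 X10.73 Y11.00 Z5.80
G1 X12.46 Y8.75 E0.0472
G1 X13.61 Y5.98 E0.0971
G1 X14.00 Y3.00 E0.1471
G1 X13.61 Y0.02 E0.1970
G1 X13.60 Y0.00 E0.1974
G1 X17.50 Y0.00 E0.2623
G1 X17.50 Y11.00 E0.4452
G1 X10.73 Y11.00 E0.5578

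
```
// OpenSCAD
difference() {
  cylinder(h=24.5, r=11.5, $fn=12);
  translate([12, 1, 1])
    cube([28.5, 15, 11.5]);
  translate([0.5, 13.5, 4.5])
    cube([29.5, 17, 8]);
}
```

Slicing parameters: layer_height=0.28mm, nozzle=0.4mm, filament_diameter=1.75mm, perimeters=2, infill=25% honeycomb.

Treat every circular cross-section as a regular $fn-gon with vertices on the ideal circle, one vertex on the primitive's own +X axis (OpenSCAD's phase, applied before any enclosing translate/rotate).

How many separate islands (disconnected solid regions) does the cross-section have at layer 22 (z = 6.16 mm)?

At z = 6.16 mm: the r=11.5 cylinder contributes a regular 12-gon of circumradius 11.5; the cube at (12, 1) (footprint 28.5×15) is included at this height; the 29.5×17 cube at (0.5, 13.5) contributes its full rectangle; Subtracting the remaining from the first: starting from the r=11.5 cylinder, the 28.5×15 cube at (12, 1) misses the remaining region (no effect); the 29.5×17 cube at (0.5, 13.5) misses the remaining region (no effect) — 1 connected region. Overall, the cross-section is a single solid region. Island count = 1.

1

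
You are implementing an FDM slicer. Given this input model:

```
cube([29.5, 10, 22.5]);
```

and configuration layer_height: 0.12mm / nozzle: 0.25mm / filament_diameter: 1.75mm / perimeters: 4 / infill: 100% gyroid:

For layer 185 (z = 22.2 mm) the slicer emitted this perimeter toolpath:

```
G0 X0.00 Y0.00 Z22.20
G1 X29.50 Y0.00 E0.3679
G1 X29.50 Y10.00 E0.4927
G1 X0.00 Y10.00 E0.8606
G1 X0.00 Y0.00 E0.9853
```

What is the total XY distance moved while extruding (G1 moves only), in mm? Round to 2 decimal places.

79.00 mm

Sum the Euclidean lengths of each G1 segment: total = 79.00 mm.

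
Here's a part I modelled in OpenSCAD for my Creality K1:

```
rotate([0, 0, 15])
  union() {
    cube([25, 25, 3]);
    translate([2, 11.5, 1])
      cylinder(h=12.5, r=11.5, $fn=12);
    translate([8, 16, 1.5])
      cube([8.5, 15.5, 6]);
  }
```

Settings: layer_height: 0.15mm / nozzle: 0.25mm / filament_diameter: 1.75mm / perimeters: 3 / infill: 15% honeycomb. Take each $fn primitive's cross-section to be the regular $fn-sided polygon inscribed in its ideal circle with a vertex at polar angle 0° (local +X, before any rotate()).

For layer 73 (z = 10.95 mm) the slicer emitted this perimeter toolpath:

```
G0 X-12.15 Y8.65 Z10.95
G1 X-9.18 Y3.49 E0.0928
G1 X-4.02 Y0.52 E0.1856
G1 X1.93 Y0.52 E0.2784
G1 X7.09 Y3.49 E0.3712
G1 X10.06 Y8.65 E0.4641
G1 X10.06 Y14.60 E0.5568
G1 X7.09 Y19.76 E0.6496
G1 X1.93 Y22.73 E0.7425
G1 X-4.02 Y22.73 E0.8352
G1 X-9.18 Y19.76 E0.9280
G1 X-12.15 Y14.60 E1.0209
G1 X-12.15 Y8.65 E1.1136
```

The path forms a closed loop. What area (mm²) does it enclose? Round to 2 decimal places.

396.70 mm²

Apply the shoelace formula to the sequence of (X, Y) vertices; enclosed area = 396.70 mm².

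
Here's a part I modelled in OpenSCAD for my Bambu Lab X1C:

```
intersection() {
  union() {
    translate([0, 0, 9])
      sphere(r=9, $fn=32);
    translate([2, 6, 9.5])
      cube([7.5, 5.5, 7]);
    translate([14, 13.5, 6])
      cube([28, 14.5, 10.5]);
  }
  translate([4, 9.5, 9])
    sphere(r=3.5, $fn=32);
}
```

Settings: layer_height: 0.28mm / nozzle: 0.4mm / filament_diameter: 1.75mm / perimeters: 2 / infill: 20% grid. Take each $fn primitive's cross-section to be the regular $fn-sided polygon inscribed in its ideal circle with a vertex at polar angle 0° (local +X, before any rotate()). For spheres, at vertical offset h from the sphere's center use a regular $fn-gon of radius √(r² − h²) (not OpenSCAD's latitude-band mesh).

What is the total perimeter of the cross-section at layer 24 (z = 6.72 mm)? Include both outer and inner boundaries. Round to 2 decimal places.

At z = 6.72 mm: the r=9 sphere slices to a regular 32-gon of circumradius 8.706 (√(r²−h²) with h=2.28 from center) (perimeter = 2·32·8.706·sin(180°/32) = 54.62 mm); the cube at (2, 6) does not reach this height (z outside [9.5, 16.5]); the 28×14.5 cube at (14, 13.5) contributes its full rectangle (perimeter 85.00 mm); Combining (union): the 2 present regions are separate (no shared area or edge), so areas and boundary lengths simply add and each stays a separate island — boundary = 139.62 mm; the r=3.5 sphere at (4, 9.5) contributes a regular 32-gon of circumradius √(3.5²−2.28²) = 2.655 (perimeter = 2·32·2.655·sin(180°/32) = 16.66 mm); After intersecting: the r=3.5 sphere at (4, 9.5) partially overlaps that combined region; clipping to the common part keeps 2.66 mm² — boundary = 8.14 mm. Overall, the cross-section is a single solid region. Total boundary length (outer) = 8.14 mm.

8.14 mm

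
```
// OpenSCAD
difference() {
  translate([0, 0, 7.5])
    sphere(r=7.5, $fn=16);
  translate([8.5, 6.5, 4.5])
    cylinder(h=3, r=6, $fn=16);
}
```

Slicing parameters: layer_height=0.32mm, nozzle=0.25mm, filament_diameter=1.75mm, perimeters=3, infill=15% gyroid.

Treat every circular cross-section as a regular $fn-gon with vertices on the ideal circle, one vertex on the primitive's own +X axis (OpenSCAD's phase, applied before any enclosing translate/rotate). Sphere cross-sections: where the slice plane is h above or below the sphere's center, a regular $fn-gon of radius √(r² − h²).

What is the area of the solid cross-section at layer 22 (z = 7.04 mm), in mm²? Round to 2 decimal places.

At z = 7.04 mm: the sphere: section is a regular 16-gon, circumradius = √(r²−h²) = √(7.5²−0.46²) = 7.486 (area = (16/2)·7.486²·sin(360°/16) = 171.56 mm²); the cylinder at (8.5, 6.5): section is a regular 16-gon, circumradius r=6 (area = (16/2)·6.000²·sin(360°/16) = 110.21 mm²); Taking the first minus the rest: starting from the r=7.5 sphere (171.56 mm²), the r=6 cylinder at (8.5, 6.5) partially overlaps it — only the 13.99 mm² overlap (of its 110.21 mm²) is removed, clipping the outline — area = 157.57 mm². Overall, the cross-section is a single solid region. Net area = 157.57 mm².

157.57 mm²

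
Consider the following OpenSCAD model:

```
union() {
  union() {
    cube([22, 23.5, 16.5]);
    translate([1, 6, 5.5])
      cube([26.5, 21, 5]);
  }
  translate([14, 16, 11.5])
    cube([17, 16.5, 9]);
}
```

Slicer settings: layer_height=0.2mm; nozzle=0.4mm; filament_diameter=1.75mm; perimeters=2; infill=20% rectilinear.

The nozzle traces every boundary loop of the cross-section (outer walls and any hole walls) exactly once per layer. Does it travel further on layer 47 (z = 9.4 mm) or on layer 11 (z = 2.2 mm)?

layer 47 (z = 9.4 mm)

Layer 47 (z = 9.4): the 22×23.5 cube contributes its full rectangle (perimeter 91.00 mm); the 26.5×21 cube at (1, 6) contributes its full rectangle (perimeter 95.00 mm); Taking the union: the regions partially overlap (shared area 367.50 mm²), so the edge portions inside another operand are dropped and the merged outline is re-measured after clipping — boundary = 109.00 mm; the cube at (14, 16) is not intersected at this z (z outside [11.5, 20.5]); Combining (union): only the result so far is present, so the union is just that shape — boundary = 109.00 mm. So its perimeter = 109.00 mm. Layer 11 (z = 2.2): the 22×23.5 cube contributes its full rectangle (perimeter 91.00 mm); the cube at (1, 6) is absent (z outside [5.5, 10.5]); Merging all regions: only the 22×23.5 cube is present, so the union is just that shape — boundary = 91.00 mm; the cube at (14, 16) is absent (z outside [11.5, 20.5]); Merging all regions: only that combined region is present, so the union is just that shape — boundary = 91.00 mm. So its perimeter = 91.00 mm. Layer 47 is larger (109.00 vs 91.00 mm).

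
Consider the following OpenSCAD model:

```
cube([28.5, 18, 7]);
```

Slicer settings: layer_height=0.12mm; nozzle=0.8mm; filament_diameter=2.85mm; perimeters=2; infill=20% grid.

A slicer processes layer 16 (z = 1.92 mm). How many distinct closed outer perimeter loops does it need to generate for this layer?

At z = 1.92 mm: the cube (footprint 28.5×18) is included at this height. The result has 1 disconnected region.

1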